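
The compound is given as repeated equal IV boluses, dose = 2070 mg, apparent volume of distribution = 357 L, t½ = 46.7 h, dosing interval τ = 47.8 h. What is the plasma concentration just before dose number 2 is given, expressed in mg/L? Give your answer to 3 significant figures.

2.85 mg/L

C₀ per dose = Dose / Vd = 2070 / 357 = 5.798 mg/L
k = ln2 / t½ = 0.693147 / 46.7 = 0.01484 h⁻¹
Fraction remaining after one interval: r = e^(−kτ) = e^(−0.01484 × 47.8) = 0.4920
Before dose 2, 1 dose has been given (aged 1τ).
C_trough = C₀ × r = 5.798 × 0.4920 = 2.853 mg/L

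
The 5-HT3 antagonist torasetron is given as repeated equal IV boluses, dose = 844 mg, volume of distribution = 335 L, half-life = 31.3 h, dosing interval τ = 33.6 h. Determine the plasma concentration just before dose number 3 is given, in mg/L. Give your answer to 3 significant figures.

1.77 mg/L

C₀ per dose = Dose / Vd = 844 / 335 = 2.519 mg/L
k = ln2 / t½ = 0.693147 / 31.3 = 0.02215 h⁻¹
Fraction remaining after one interval: r = e^(−kτ) = e^(−0.02215 × 33.6) = 0.4751
Before dose 3, 2 doses have been given (aged 1τ, 2τ).
C_trough = C₀ × (r + r²) = 2.519 × (0.4751 + 0.2257) = 1.765 mg/L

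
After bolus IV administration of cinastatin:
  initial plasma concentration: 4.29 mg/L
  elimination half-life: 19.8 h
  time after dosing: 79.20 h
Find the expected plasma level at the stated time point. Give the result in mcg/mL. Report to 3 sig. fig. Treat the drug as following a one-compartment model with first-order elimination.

0.268 mcg/mL

k = ln2 / t½ = 0.693147 / 19.8 = 0.03501 h⁻¹
t / t½ = 79.20 / 19.8 = 4 half-lives
C = C₀ × (1/2)^4 = 4.290 × 0.06250 = 0.2681 mg/L
(0.2681 mg/L = 0.2681 mcg/mL)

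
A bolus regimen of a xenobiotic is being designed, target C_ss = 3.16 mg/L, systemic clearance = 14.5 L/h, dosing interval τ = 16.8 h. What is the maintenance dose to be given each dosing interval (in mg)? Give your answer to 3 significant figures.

At steady state, Dose/τ = Css × CL.
Dose = Css × CL × τ = 3.16 × 14.50 × 16.8 = 769.8 mg

770 mg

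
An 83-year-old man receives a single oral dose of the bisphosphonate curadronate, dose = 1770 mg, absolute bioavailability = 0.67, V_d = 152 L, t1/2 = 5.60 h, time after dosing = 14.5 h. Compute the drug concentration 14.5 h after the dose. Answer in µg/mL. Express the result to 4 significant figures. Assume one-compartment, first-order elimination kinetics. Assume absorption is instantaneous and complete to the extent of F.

Amount reaching circulation = F × Dose = 0.67 × 1770 = 1186 mg
C₀ = F·Dose / Vd = 1186 / 152 = 7.803 mg/L
k = ln2 / t½ = 0.693147 / 5.60 = 0.1238 h⁻¹
C = C₀ · e^(−k·t) = 7.803 × e^(−0.1238 × 14.5)
  = 7.803 × 0.1661 = 1.296 mg/L
(1.296 mg/L = 1.296 µg/mL)

1.296 µg/mL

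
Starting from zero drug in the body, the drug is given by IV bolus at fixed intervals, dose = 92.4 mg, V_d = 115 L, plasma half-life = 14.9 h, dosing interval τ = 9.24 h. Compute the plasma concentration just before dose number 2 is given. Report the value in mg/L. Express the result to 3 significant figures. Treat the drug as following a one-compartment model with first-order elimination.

C₀ per dose = Dose / Vd = 92.4 / 115 = 0.8035 mg/L
k = ln2 / t½ = 0.693147 / 14.9 = 0.04652 h⁻¹
Fraction remaining after one interval: r = e^(−kτ) = e^(−0.04652 × 9.24) = 0.6506
Before dose 2, 1 dose has been given (aged 1τ).
C_trough = C₀ × r = 0.8035 × 0.6506 = 0.5228 mg/L

0.523 mg/L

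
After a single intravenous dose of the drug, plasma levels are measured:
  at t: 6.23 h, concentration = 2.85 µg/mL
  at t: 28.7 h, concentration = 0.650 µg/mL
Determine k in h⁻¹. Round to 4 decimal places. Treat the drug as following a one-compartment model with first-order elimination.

k = ln(C₁/C₂) / (t₂ − t₁) = ln(2.85/0.650) / (28.7 − 6.23)
  = 1.478 / 22.47 = 0.06578 h⁻¹

0.0658 h⁻¹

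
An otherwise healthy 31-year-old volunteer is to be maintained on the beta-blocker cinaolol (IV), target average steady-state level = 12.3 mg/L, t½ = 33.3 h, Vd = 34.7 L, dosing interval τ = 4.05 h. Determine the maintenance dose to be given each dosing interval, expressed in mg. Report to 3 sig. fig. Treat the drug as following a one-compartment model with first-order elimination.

k = ln2 / t½ = 0.693147 / 33.3 = 0.02082 h⁻¹
CL = k × Vd = 0.02082 × 34.7 = 0.7225 L/h
At steady state, Dose/τ = Css × CL.
Dose = Css × CL × τ = 12.3 × 0.7225 × 4.05 = 35.99 mg

36.0 mg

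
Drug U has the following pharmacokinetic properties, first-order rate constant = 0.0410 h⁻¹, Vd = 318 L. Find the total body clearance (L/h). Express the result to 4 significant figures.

CL = k × Vd = 0.0410 × 318 = 13.04 L/h

13.04 L/h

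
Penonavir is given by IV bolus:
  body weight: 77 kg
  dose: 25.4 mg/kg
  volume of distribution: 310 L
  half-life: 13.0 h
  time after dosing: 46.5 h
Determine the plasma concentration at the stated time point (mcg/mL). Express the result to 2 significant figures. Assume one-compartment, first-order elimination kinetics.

Total dose = 25.4 × 77 = 1956 mg
C₀ = Dose / Vd = 1956 / 310 = 6.310 mg/L
k = ln2 / t½ = 0.693147 / 13.0 = 0.05332 h⁻¹
C = C₀ · e^(−k·t) = 6.310 × e^(−0.05332 × 46.5)
  = 6.310 × 0.08380 = 0.5288 mg/L
(0.5288 mg/L = 0.5288 mcg/mL)

0.53 mcg/mL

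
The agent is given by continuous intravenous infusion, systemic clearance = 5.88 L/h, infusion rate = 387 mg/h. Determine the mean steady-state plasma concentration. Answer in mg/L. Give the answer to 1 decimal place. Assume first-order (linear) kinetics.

At steady state Css = R₀ / CL = 387 / 5.880 = 65.82 mg/L

65.8 mg/L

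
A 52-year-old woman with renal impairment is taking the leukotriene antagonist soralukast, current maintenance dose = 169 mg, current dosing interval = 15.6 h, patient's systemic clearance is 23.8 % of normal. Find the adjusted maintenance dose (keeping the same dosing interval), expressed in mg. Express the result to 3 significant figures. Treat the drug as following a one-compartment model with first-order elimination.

40.2 mg

To keep the same average steady-state level, dosing rate must scale with clearance.
CL ratio = 23.8 / 100 = 0.2380
New dose (same interval) = 169 × 0.2380 = 40.22 mg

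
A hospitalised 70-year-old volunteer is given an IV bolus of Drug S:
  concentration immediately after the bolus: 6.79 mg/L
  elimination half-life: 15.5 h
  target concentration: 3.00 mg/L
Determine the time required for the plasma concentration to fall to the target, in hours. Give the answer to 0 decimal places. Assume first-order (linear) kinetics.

k = ln2 / t½ = 0.693147 / 15.5 = 0.04472 h⁻¹
t = ln(C₀ / C) / k = ln(6.790 / 3.00) / 0.04472
  = ln(2.263) / 0.04472 = 0.8167 / 0.04472 = 18.26 h

18 h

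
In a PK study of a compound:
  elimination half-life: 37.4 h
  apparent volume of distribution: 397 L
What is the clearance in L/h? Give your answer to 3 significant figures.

7.36 L/h

k = ln2 / t½ = 0.693147 / 37.4 = 0.01853 h⁻¹
CL = k × Vd = 0.01853 × 397 = 7.356 L/h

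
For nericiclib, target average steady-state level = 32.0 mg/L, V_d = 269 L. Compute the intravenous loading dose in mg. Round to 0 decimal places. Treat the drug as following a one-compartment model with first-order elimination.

8608 mg

LD = Css × Vd = 32.0 × 269 = 8608 mg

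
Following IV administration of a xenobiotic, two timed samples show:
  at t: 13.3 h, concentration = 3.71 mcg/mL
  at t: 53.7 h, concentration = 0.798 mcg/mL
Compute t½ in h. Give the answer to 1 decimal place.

k = ln(C₁/C₂) / (t₂ − t₁) = ln(3.71/0.798) / (53.7 − 13.3)
  = 1.537 / 40.40 = 0.03804 h⁻¹
t½ = ln2 / k = 0.693147 / 0.03804 = 18.22 h

18.2 h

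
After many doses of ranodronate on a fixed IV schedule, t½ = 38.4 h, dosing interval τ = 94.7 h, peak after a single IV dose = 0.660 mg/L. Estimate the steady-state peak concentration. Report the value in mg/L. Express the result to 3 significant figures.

0.806 mg/L

k = ln2 / t½ = 0.693147 / 38.4 = 0.01805 h⁻¹
e^(−kτ) = e^(−0.01805 × 94.7) = 0.1810
Accumulation ratio R = 1 / (1 − e^(−kτ)) = 1 / (1 − 0.1810) = 1.221
Steady-state peak = C₀ × R = 0.660 × 1.221 = 0.8059 mg/L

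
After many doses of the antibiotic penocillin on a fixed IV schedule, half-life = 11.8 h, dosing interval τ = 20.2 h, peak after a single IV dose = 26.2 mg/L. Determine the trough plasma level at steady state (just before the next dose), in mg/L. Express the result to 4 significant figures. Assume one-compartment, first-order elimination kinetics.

11.51 mg/L

k = ln2 / t½ = 0.693147 / 11.8 = 0.05874 h⁻¹
e^(−kτ) = e^(−0.05874 × 20.2) = 0.3053
Accumulation ratio R = 1 / (1 − e^(−kτ)) = 1 / (1 − 0.3053) = 1.439
Steady-state trough = C₀ × R × e^(−kτ) = 26.2 × 1.439 × 0.3053 = 11.51 mg/L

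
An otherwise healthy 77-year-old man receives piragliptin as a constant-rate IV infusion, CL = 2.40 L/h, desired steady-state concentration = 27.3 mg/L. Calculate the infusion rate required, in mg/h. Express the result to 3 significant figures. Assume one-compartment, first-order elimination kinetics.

At steady state, infusion rate R₀ = Css × CL = 27.3 × 2.400 = 65.52 mg/h

65.5 mg/h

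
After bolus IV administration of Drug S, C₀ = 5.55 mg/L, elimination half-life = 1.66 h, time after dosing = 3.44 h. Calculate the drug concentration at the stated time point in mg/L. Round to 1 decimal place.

1.3 mg/L

k = ln2 / t½ = 0.693147 / 1.66 = 0.4176 h⁻¹
C = C₀ · e^(−k·t) = 5.550 × e^(−0.4176 × 3.44)
  = 5.550 × 0.2377 = 1.319 mg/L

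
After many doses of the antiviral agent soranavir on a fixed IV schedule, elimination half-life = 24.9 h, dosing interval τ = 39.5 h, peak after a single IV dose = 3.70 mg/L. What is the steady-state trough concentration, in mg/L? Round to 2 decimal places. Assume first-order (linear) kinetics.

k = ln2 / t½ = 0.693147 / 24.9 = 0.02784 h⁻¹
e^(−kτ) = e^(−0.02784 × 39.5) = 0.3330
Accumulation ratio R = 1 / (1 − e^(−kτ)) = 1 / (1 − 0.3330) = 1.499
Steady-state trough = C₀ × R × e^(−kτ) = 3.70 × 1.499 × 0.3330 = 1.847 mg/L

1.85 mg/L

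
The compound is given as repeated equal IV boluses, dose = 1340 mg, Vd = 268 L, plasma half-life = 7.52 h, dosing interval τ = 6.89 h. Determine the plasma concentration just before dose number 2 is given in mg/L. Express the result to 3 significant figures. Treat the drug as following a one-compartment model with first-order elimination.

2.65 mg/L

C₀ per dose = Dose / Vd = 1340 / 268 = 5.000 mg/L
k = ln2 / t½ = 0.693147 / 7.52 = 0.09217 h⁻¹
Fraction remaining after one interval: r = e^(−kτ) = e^(−0.09217 × 6.89) = 0.5299
Before dose 2, 1 dose has been given (aged 1τ).
C_trough = C₀ × r = 5.000 × 0.5299 = 2.650 mg/L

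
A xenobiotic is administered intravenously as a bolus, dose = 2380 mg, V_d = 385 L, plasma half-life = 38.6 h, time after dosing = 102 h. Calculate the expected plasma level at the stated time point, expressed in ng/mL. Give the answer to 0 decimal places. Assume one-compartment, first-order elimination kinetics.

990 ng/mL

C₀ = Dose / Vd = 2380 / 385 = 6.182 mg/L
k = ln2 / t½ = 0.693147 / 38.6 = 0.01796 h⁻¹
C = C₀ · e^(−k·t) = 6.182 × e^(−0.01796 × 102)
  = 6.182 × 0.1601 = 0.9897 mg/L
Convert: 0.9897 mg/L × 1000 = 989.7 ng/mL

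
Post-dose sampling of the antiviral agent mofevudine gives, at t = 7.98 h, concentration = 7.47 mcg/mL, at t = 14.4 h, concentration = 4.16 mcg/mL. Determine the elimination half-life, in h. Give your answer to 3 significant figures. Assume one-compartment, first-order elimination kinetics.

7.60 h

k = ln(C₁/C₂) / (t₂ − t₁) = ln(7.47/4.16) / (14.4 − 7.98)
  = 0.5854 / 6.420 = 0.09118 h⁻¹
t½ = ln2 / k = 0.693147 / 0.09118 = 7.602 h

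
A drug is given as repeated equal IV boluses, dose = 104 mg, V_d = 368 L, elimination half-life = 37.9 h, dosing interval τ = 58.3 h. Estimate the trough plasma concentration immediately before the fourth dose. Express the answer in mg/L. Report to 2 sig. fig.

C₀ per dose = Dose / Vd = 104 / 368 = 0.2826 mg/L
k = ln2 / t½ = 0.693147 / 37.9 = 0.01829 h⁻¹
Fraction remaining after one interval: r = e^(−kτ) = e^(−0.01829 × 58.3) = 0.3443
Before dose 4, 3 doses have been given (aged 1τ, 2τ, 3τ).
C_trough = C₀ × (r + r² + … + r^3) = C₀ × r(1−r^3)/(1−r)
        = 0.2826 × 0.3443 × (1 − 0.04081) / (1 − 0.3443) = 0.1423 mg/L

0.14 mg/L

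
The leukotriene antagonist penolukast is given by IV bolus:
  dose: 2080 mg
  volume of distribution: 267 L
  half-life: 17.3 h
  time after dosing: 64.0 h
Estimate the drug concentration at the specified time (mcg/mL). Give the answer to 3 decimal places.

0.600 mcg/mL

C₀ = Dose / Vd = 2080 / 267 = 7.790 mg/L
k = ln2 / t½ = 0.693147 / 17.3 = 0.04007 h⁻¹
C = C₀ · e^(−k·t) = 7.790 × e^(−0.04007 × 64.0)
  = 7.790 × 0.07696 = 0.5995 mg/L
(0.5995 mg/L = 0.5995 mcg/mL)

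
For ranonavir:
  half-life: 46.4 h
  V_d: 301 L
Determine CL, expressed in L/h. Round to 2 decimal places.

4.50 L/h

k = ln2 / t½ = 0.693147 / 46.4 = 0.01494 h⁻¹
CL = k × Vd = 0.01494 × 301 = 4.497 L/h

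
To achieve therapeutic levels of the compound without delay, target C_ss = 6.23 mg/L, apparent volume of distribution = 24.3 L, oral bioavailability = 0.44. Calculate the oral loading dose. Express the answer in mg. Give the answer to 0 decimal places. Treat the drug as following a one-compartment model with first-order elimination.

344 mg

LD = Css × Vd / F = 6.23 × 24.3 / 0.44 = 344.1 mg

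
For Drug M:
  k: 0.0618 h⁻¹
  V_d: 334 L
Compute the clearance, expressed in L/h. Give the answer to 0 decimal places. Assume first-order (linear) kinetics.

21 L/h

CL = k × Vd = 0.0618 × 334 = 20.64 L/h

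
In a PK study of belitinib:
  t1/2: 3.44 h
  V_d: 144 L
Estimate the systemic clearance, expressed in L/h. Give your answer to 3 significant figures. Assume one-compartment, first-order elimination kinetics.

29.0 L/h

k = ln2 / t½ = 0.693147 / 3.44 = 0.2015 h⁻¹
CL = k × Vd = 0.2015 × 144 = 29.02 L/h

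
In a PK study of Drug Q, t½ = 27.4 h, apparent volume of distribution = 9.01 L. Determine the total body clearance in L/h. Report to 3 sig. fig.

0.228 L/h

k = ln2 / t½ = 0.693147 / 27.4 = 0.02530 h⁻¹
CL = k × Vd = 0.02530 × 9.01 = 0.2280 L/h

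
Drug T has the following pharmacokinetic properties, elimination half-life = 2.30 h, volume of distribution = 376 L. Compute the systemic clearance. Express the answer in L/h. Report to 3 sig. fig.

113 L/h

k = ln2 / t½ = 0.693147 / 2.30 = 0.3014 h⁻¹
CL = k × Vd = 0.3014 × 376 = 113.3 L/h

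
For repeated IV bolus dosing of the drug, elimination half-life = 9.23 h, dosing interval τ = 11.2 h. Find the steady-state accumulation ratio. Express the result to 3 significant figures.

1.76

k = ln2 / t½ = 0.693147 / 9.23 = 0.07510 h⁻¹
e^(−kτ) = e^(−0.07510 × 11.2) = 0.4312
Accumulation ratio R = 1 / (1 − e^(−kτ)) = 1 / (1 − 0.4312) = 1.758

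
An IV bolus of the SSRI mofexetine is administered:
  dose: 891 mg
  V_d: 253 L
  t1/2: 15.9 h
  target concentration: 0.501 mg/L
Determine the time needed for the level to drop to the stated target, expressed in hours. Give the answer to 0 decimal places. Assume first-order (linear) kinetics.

C₀ = Dose / Vd = 891.0 / 253 = 3.522 mg/L
k = ln2 / t½ = 0.693147 / 15.9 = 0.04359 h⁻¹
t = ln(C₀ / C) / k = ln(3.522 / 0.501) / 0.04359
  = ln(7.030) / 0.04359 = 1.950 / 0.04359 = 44.74 h

45 h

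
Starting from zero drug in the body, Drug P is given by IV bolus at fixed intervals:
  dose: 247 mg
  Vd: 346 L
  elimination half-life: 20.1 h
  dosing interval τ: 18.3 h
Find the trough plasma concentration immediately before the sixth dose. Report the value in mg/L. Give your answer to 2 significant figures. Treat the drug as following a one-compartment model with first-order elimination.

C₀ per dose = Dose / Vd = 247 / 346 = 0.7139 mg/L
k = ln2 / t½ = 0.693147 / 20.1 = 0.03448 h⁻¹
Fraction remaining after one interval: r = e^(−kτ) = e^(−0.03448 × 18.3) = 0.5321
Before dose 6, 5 doses have been given (aged 1τ, 2τ, 3τ, 4τ, 5τ).
C_trough = C₀ × (r + r² + … + r^5) = C₀ × r(1−r^5)/(1−r)
        = 0.7139 × 0.5321 × (1 − 0.04265) / (1 − 0.5321) = 0.7772 mg/L

0.78 mg/L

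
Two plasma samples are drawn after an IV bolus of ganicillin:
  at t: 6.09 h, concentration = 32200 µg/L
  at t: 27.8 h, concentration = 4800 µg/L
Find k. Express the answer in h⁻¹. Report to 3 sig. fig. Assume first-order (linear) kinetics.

k = ln(C₁/C₂) / (t₂ − t₁) = ln(32200/4800) / (27.8 − 6.09)
  = 1.903 / 21.71 = 0.08766 h⁻¹

0.0877 h⁻¹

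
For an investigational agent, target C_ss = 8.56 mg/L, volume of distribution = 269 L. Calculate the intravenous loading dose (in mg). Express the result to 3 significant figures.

LD = Css × Vd = 8.56 × 269 = 2303 mg

2300 mg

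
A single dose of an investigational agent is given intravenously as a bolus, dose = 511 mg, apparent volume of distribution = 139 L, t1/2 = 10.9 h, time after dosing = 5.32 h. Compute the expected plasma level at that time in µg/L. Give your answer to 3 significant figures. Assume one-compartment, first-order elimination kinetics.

C₀ = Dose / Vd = 511.0 / 139 = 3.676 mg/L
k = ln2 / t½ = 0.693147 / 10.9 = 0.06359 h⁻¹
C = C₀ · e^(−k·t) = 3.676 × e^(−0.06359 × 5.32)
  = 3.676 × 0.7130 = 2.621 mg/L
Convert: 2.621 mg/L × 1000 = 2621 µg/L

2620 µg/L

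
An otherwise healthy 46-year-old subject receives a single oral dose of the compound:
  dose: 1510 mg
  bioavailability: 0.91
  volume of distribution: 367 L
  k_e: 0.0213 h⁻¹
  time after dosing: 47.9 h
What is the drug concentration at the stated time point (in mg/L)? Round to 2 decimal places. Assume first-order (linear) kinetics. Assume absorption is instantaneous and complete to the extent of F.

1.35 mg/L

Amount reaching circulation = F × Dose = 0.91 × 1510 = 1374 mg
C₀ = F·Dose / Vd = 1374 / 367 = 3.744 mg/L
C = C₀ · e^(−k·t) = 3.744 × e^(−0.02130 × 47.9)
  = 3.744 × 0.3605 = 1.350 mg/L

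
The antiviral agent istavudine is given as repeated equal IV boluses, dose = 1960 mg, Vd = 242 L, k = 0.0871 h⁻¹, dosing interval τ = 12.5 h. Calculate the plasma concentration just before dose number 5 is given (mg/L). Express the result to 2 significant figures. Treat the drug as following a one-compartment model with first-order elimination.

4.1 mg/L

C₀ per dose = Dose / Vd = 1960 / 242 = 8.099 mg/L
Fraction remaining after one interval: r = e^(−kτ) = e^(−0.08710 × 12.5) = 0.3366
Before dose 5, 4 doses have been given (aged 1τ, 2τ, 3τ, 4τ).
C_trough = C₀ × (r + r² + … + r^4) = C₀ × r(1−r^4)/(1−r)
        = 8.099 × 0.3366 × (1 − 0.01284) / (1 − 0.3366) = 4.057 mg/L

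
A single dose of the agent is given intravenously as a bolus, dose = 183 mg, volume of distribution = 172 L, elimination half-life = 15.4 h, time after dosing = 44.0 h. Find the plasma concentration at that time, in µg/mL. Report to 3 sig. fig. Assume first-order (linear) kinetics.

0.147 µg/mL

C₀ = Dose / Vd = 183.0 / 172 = 1.064 mg/L
k = ln2 / t½ = 0.693147 / 15.4 = 0.04501 h⁻¹
C = C₀ · e^(−k·t) = 1.064 × e^(−0.04501 × 44.0)
  = 1.064 × 0.1380 = 0.1468 mg/L
(0.1468 mg/L = 0.1468 µg/mL)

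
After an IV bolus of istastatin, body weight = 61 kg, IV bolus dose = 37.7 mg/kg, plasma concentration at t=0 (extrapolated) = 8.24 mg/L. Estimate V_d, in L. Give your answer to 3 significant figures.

279 L

Dose = 37.7 × 61 = 2300 mg
Vd = Dose / C₀ = 2300 / 8.24 = 279.1 L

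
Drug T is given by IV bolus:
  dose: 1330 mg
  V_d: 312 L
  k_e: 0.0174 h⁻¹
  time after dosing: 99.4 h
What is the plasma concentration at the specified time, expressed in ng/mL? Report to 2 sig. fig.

C₀ = Dose / Vd = 1330 / 312 = 4.263 mg/L
C = C₀ · e^(−k·t) = 4.263 × e^(−0.01740 × 99.4)
  = 4.263 × 0.1774 = 0.7563 mg/L
Convert: 0.7563 mg/L × 1000 = 756.3 ng/mL

760 ng/mL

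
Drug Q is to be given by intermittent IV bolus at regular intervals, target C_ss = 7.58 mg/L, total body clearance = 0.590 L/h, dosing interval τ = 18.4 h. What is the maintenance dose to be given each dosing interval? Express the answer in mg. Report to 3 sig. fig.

At steady state, Dose/τ = Css × CL.
Dose = Css × CL × τ = 7.58 × 0.5900 × 18.4 = 82.29 mg

82.3 mg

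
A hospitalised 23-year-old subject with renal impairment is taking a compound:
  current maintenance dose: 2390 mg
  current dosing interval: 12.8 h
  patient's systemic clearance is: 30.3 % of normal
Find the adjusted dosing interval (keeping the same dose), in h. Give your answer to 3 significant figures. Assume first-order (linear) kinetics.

To keep the same average steady-state level, dosing rate must scale with clearance.
CL ratio = 30.3 / 100 = 0.3030
New interval (same dose) = 12.8 / 0.3030 = 42.24 h

42.2 h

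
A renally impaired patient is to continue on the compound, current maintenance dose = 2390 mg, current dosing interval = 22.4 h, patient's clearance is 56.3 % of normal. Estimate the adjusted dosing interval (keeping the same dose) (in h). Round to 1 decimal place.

39.8 h

To keep the same average steady-state level, dosing rate must scale with clearance.
CL ratio = 56.3 / 100 = 0.5630
New interval (same dose) = 22.4 / 0.5630 = 39.79 h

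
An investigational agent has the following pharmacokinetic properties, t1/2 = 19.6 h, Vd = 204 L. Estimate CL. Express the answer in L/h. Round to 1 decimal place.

7.2 L/h

k = ln2 / t½ = 0.693147 / 19.6 = 0.03536 h⁻¹
CL = k × Vd = 0.03536 × 204 = 7.213 L/h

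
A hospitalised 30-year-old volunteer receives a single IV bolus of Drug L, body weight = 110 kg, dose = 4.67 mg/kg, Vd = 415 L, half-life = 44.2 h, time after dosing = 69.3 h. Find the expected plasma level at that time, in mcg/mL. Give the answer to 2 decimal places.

Total dose = 4.67 × 110 = 513.7 mg
C₀ = Dose / Vd = 513.7 / 415 = 1.238 mg/L
k = ln2 / t½ = 0.693147 / 44.2 = 0.01568 h⁻¹
C = C₀ · e^(−k·t) = 1.238 × e^(−0.01568 × 69.3)
  = 1.238 × 0.3374 = 0.4177 mg/L
(0.4177 mg/L = 0.4177 mcg/mL)

0.42 mcg/mL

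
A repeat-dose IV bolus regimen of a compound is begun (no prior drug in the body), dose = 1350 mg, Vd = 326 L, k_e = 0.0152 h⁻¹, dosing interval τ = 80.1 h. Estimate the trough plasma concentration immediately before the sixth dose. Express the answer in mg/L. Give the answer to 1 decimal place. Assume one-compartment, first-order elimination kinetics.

C₀ per dose = Dose / Vd = 1350 / 326 = 4.141 mg/L
Fraction remaining after one interval: r = e^(−kτ) = e^(−0.01520 × 80.1) = 0.2960
Before dose 6, 5 doses have been given (aged 1τ, 2τ, 3τ, 4τ, 5τ).
C_trough = C₀ × (r + r² + … + r^5) = C₀ × r(1−r^5)/(1−r)
        = 4.141 × 0.2960 × (1 − 0.002272) / (1 − 0.2960) = 1.737 mg/L

1.7 mg/L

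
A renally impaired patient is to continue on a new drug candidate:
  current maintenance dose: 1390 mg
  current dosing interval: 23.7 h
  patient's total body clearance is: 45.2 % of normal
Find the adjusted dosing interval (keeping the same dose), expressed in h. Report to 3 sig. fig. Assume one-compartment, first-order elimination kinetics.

52.4 h

To keep the same average steady-state level, dosing rate must scale with clearance.
CL ratio = 45.2 / 100 = 0.4520
New interval (same dose) = 23.7 / 0.4520 = 52.43 h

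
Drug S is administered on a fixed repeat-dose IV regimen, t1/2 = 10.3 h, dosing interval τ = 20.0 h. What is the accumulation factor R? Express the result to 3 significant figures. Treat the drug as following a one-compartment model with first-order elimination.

k = ln2 / t½ = 0.693147 / 10.3 = 0.06730 h⁻¹
e^(−kτ) = e^(−0.06730 × 20.0) = 0.2603
Accumulation ratio R = 1 / (1 − e^(−kτ)) = 1 / (1 − 0.2603) = 1.352

1.35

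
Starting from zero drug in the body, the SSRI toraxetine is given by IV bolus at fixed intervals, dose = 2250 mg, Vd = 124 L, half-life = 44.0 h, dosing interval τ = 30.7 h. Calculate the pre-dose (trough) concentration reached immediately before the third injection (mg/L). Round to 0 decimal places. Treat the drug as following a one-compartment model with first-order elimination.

C₀ per dose = Dose / Vd = 2250 / 124 = 18.15 mg/L
k = ln2 / t½ = 0.693147 / 44.0 = 0.01575 h⁻¹
Fraction remaining after one interval: r = e^(−kτ) = e^(−0.01575 × 30.7) = 0.6166
Before dose 3, 2 doses have been given (aged 1τ, 2τ).
C_trough = C₀ × (r + r²) = 18.15 × (0.6166 + 0.3802) = 18.09 mg/L

18 mg/L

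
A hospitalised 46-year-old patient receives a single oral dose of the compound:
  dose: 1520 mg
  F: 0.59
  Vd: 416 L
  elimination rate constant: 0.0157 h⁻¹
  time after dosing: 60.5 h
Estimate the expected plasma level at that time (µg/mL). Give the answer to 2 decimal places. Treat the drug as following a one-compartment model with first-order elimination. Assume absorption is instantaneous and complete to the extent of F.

Amount reaching circulation = F × Dose = 0.59 × 1520 = 896.8 mg
C₀ = F·Dose / Vd = 896.8 / 416 = 2.156 mg/L
C = C₀ · e^(−k·t) = 2.156 × e^(−0.01570 × 60.5)
  = 2.156 × 0.3868 = 0.8339 mg/L
(0.8339 mg/L = 0.8339 µg/mL)

0.83 µg/mL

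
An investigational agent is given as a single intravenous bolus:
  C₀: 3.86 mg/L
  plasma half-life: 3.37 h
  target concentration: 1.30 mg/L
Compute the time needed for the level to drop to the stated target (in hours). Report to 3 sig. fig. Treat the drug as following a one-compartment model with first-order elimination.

k = ln2 / t½ = 0.693147 / 3.37 = 0.2057 h⁻¹
t = ln(C₀ / C) / k = ln(3.860 / 1.30) / 0.2057
  = ln(2.969) / 0.2057 = 1.088 / 0.2057 = 5.289 h

5.29 h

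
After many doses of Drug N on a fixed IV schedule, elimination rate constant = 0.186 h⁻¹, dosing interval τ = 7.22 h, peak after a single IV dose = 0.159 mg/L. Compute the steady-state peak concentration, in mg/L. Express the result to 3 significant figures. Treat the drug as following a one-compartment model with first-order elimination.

0.215 mg/L

e^(−kτ) = e^(−0.1860 × 7.22) = 0.2611
Accumulation ratio R = 1 / (1 − e^(−kτ)) = 1 / (1 − 0.2611) = 1.353
Steady-state peak = C₀ × R = 0.159 × 1.353 = 0.2151 mg/L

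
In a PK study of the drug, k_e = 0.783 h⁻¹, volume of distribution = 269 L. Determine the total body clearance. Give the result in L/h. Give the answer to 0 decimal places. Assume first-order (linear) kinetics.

CL = k × Vd = 0.783 × 269 = 210.6 L/h

211 L/h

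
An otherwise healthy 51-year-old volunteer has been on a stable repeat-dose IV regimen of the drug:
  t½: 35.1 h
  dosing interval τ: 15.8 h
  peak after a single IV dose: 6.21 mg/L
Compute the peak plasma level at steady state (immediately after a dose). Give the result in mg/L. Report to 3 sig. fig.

k = ln2 / t½ = 0.693147 / 35.1 = 0.01975 h⁻¹
e^(−kτ) = e^(−0.01975 × 15.8) = 0.7319
Accumulation ratio R = 1 / (1 − e^(−kτ)) = 1 / (1 − 0.7319) = 3.730
Steady-state peak = C₀ × R = 6.21 × 3.730 = 23.16 mg/L

23.2 mg/L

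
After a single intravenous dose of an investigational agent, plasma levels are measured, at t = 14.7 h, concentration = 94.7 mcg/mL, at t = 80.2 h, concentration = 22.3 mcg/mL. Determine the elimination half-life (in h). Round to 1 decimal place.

31.4 h

k = ln(C₁/C₂) / (t₂ − t₁) = ln(94.7/22.3) / (80.2 − 14.7)
  = 1.446 / 65.50 = 0.02208 h⁻¹
t½ = ln2 / k = 0.693147 / 0.02208 = 31.39 h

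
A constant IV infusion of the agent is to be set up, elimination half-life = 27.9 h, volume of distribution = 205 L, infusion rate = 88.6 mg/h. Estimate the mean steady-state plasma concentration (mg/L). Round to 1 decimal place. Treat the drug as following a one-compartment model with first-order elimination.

k = ln2 / t½ = 0.693147 / 27.9 = 0.02484 h⁻¹
CL = k × Vd = 0.02484 × 205 = 5.092 L/h
At steady state Css = R₀ / CL = 88.6 / 5.092 = 17.40 mg/L

17.4 mg/L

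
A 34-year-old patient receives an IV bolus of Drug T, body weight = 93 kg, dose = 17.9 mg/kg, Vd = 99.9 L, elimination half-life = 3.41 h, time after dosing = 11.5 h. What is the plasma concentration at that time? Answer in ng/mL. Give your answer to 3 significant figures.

1610 ng/mL

Total dose = 17.9 × 93 = 1665 mg
C₀ = Dose / Vd = 1665 / 99.9 = 16.67 mg/L
k = ln2 / t½ = 0.693147 / 3.41 = 0.2033 h⁻¹
C = C₀ · e^(−k·t) = 16.67 × e^(−0.2033 × 11.5)
  = 16.67 × 0.09653 = 1.609 mg/L
Convert: 1.609 mg/L × 1000 = 1609 ng/mL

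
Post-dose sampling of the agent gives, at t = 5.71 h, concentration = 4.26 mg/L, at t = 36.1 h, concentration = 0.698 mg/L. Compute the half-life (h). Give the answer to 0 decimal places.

12 h

k = ln(C₁/C₂) / (t₂ − t₁) = ln(4.26/0.698) / (36.1 − 5.71)
  = 1.809 / 30.39 = 0.05953 h⁻¹
t½ = ln2 / k = 0.693147 / 0.05953 = 11.64 h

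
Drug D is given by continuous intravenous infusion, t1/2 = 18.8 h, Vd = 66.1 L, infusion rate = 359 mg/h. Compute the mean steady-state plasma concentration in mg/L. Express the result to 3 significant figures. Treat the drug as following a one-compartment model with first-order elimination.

147 mg/L

k = ln2 / t½ = 0.693147 / 18.8 = 0.03687 h⁻¹
CL = k × Vd = 0.03687 × 66.1 = 2.437 L/h
At steady state Css = R₀ / CL = 359 / 2.437 = 147.3 mg/L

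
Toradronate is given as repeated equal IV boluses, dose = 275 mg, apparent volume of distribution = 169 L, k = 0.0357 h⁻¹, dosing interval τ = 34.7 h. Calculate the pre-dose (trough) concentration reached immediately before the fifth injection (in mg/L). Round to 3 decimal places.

0.659 mg/L

C₀ per dose = Dose / Vd = 275 / 169 = 1.627 mg/L
Fraction remaining after one interval: r = e^(−kτ) = e^(−0.03570 × 34.7) = 0.2897
Before dose 5, 4 doses have been given (aged 1τ, 2τ, 3τ, 4τ).
C_trough = C₀ × (r + r² + … + r^4) = C₀ × r(1−r^4)/(1−r)
        = 1.627 × 0.2897 × (1 − 0.007044) / (1 − 0.2897) = 0.6589 mg/L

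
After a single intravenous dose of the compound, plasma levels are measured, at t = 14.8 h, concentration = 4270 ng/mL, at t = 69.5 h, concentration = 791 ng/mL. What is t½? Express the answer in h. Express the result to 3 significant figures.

k = ln(C₁/C₂) / (t₂ − t₁) = ln(4270/791) / (69.5 − 14.8)
  = 1.686 / 54.70 = 0.03082 h⁻¹
t½ = ln2 / k = 0.693147 / 0.03082 = 22.49 h

22.5 h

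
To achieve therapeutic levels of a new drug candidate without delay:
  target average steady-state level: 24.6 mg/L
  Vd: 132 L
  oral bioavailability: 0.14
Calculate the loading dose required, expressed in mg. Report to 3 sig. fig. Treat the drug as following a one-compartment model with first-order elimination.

LD = Css × Vd / F = 24.6 × 132 / 0.14 = 23190 mg

23200 mg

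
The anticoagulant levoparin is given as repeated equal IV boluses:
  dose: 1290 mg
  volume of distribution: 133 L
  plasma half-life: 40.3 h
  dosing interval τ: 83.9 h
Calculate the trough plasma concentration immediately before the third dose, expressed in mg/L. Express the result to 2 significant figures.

2.8 mg/L

C₀ per dose = Dose / Vd = 1290 / 133 = 9.699 mg/L
k = ln2 / t½ = 0.693147 / 40.3 = 0.01720 h⁻¹
Fraction remaining after one interval: r = e^(−kτ) = e^(−0.01720 × 83.9) = 0.2362
Before dose 3, 2 doses have been given (aged 1τ, 2τ).
C_trough = C₀ × (r + r²) = 9.699 × (0.2362 + 0.05579) = 2.832 mg/L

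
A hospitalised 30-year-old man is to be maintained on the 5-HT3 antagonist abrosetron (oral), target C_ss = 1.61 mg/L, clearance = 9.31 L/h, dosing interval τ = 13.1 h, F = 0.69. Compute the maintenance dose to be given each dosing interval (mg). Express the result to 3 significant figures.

285 mg

At steady state, F × (Dose/τ) = Css × CL.
Dose = Css × CL × τ / F = 1.61 × 9.310 × 13.1 / 0.69 = 284.6 mg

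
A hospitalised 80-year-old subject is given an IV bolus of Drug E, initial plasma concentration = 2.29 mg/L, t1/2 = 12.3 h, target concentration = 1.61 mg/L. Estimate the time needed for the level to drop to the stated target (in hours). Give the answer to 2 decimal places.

k = ln2 / t½ = 0.693147 / 12.3 = 0.05635 h⁻¹
t = ln(C₀ / C) / k = ln(2.290 / 1.61) / 0.05635
  = ln(1.422) / 0.05635 = 0.3521 / 0.05635 = 6.248 h

6.25 h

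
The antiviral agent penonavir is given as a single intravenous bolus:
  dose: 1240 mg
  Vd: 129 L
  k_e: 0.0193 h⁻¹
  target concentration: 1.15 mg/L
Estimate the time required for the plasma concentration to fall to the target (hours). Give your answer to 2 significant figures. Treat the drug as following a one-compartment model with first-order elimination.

C₀ = Dose / Vd = 1240 / 129 = 9.612 mg/L
t = ln(C₀ / C) / k = ln(9.612 / 1.15) / 0.01930
  = ln(8.358) / 0.01930 = 2.123 / 0.01930 = 110.0 h

110 h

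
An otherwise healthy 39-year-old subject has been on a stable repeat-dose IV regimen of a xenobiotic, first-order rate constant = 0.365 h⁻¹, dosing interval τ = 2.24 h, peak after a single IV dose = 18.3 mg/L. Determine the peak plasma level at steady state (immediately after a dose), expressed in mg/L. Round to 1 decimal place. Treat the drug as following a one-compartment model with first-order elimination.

e^(−kτ) = e^(−0.3650 × 2.24) = 0.4415
Accumulation ratio R = 1 / (1 − e^(−kτ)) = 1 / (1 − 0.4415) = 1.791
Steady-state peak = C₀ × R = 18.3 × 1.791 = 32.78 mg/L

32.8 mg/L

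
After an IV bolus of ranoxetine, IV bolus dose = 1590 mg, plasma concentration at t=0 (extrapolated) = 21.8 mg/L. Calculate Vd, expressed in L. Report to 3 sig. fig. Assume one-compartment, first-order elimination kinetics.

Vd = Dose / C₀ = 1590 / 21.8 = 72.94 L

72.9 L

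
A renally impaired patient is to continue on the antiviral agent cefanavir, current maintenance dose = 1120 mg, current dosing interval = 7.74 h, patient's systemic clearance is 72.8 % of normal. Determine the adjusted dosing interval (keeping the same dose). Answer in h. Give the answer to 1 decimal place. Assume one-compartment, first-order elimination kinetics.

To keep the same average steady-state level, dosing rate must scale with clearance.
CL ratio = 72.8 / 100 = 0.7280
New interval (same dose) = 7.74 / 0.7280 = 10.63 h

10.6 h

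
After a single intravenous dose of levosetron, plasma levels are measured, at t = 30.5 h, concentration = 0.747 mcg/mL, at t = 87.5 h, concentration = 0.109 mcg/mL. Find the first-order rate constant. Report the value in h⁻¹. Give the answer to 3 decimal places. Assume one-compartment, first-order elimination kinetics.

k = ln(C₁/C₂) / (t₂ − t₁) = ln(0.747/0.109) / (87.5 − 30.5)
  = 1.925 / 57.00 = 0.03377 h⁻¹

0.034 h⁻¹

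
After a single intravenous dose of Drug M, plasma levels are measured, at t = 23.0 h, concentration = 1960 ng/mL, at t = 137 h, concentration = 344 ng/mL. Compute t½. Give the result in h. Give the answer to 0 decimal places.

k = ln(C₁/C₂) / (t₂ − t₁) = ln(1960/344) / (137 − 23.0)
  = 1.740 / 114.0 = 0.01526 h⁻¹
t½ = ln2 / k = 0.693147 / 0.01526 = 45.42 h

45 h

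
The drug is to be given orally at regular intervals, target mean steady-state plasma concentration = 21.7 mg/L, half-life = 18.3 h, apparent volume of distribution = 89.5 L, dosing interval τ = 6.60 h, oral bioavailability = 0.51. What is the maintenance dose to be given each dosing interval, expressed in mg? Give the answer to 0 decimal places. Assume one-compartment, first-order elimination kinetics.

k = ln2 / t½ = 0.693147 / 18.3 = 0.03788 h⁻¹
CL = k × Vd = 0.03788 × 89.5 = 3.390 L/h
At steady state, F × (Dose/τ) = Css × CL.
Dose = Css × CL × τ / F = 21.7 × 3.390 × 6.60 / 0.51 = 952.0 mg

952 mg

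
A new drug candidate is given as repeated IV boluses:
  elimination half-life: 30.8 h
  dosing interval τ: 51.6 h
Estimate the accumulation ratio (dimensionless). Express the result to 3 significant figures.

1.46

k = ln2 / t½ = 0.693147 / 30.8 = 0.02250 h⁻¹
e^(−kτ) = e^(−0.02250 × 51.6) = 0.3132
Accumulation ratio R = 1 / (1 − e^(−kτ)) = 1 / (1 − 0.3132) = 1.456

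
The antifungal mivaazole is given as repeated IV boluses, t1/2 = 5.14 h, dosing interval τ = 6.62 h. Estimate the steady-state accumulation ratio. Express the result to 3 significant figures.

1.69

k = ln2 / t½ = 0.693147 / 5.14 = 0.1349 h⁻¹
e^(−kτ) = e^(−0.1349 × 6.62) = 0.4094
Accumulation ratio R = 1 / (1 − e^(−kτ)) = 1 / (1 − 0.4094) = 1.693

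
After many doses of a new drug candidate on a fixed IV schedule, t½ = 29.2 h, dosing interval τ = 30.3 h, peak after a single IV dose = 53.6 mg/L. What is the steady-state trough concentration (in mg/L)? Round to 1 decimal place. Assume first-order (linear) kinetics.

k = ln2 / t½ = 0.693147 / 29.2 = 0.02374 h⁻¹
e^(−kτ) = e^(−0.02374 × 30.3) = 0.4871
Accumulation ratio R = 1 / (1 − e^(−kτ)) = 1 / (1 − 0.4871) = 1.950
Steady-state trough = C₀ × R × e^(−kτ) = 53.6 × 1.950 × 0.4871 = 50.91 mg/L

50.9 mg/L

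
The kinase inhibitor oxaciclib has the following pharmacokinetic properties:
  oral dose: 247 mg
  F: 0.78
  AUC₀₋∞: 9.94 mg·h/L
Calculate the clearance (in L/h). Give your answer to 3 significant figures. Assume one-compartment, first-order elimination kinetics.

19.4 L/h

CL = F·Dose / AUC = 0.78 × 247 / 9.94 = 19.38 L/h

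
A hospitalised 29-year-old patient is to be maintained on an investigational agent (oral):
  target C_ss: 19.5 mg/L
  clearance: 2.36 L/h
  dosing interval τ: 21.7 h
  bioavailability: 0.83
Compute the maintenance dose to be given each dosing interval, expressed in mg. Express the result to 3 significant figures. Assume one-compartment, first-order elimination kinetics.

1200 mg

At steady state, F × (Dose/τ) = Css × CL.
Dose = Css × CL × τ / F = 19.5 × 2.360 × 21.7 / 0.83 = 1203 mg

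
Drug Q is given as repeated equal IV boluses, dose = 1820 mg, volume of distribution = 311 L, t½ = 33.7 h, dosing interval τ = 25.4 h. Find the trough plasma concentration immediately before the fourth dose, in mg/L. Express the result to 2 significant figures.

6.7 mg/L

C₀ per dose = Dose / Vd = 1820 / 311 = 5.852 mg/L
k = ln2 / t½ = 0.693147 / 33.7 = 0.02057 h⁻¹
Fraction remaining after one interval: r = e^(−kτ) = e^(−0.02057 × 25.4) = 0.5930
Before dose 4, 3 doses have been given (aged 1τ, 2τ, 3τ).
C_trough = C₀ × (r + r² + … + r^3) = C₀ × r(1−r^3)/(1−r)
        = 5.852 × 0.5930 × (1 − 0.2085) / (1 − 0.5930) = 6.749 mg/L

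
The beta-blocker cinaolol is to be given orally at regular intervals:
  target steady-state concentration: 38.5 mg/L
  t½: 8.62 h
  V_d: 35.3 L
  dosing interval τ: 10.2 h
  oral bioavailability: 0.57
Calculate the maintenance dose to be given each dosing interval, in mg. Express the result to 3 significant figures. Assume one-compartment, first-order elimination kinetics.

1960 mg

k = ln2 / t½ = 0.693147 / 8.62 = 0.08041 h⁻¹
CL = k × Vd = 0.08041 × 35.3 = 2.838 L/h
At steady state, F × (Dose/τ) = Css × CL.
Dose = Css × CL × τ / F = 38.5 × 2.838 × 10.2 / 0.57 = 1955 mg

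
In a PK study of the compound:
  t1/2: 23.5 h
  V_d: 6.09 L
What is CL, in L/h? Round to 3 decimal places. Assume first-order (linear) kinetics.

0.180 L/h

k = ln2 / t½ = 0.693147 / 23.5 = 0.02950 h⁻¹
CL = k × Vd = 0.02950 × 6.09 = 0.1797 L/h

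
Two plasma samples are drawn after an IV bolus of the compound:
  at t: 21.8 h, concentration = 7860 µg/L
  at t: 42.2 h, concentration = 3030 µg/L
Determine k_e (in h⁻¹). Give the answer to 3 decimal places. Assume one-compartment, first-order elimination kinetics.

0.047 h⁻¹

k = ln(C₁/C₂) / (t₂ − t₁) = ln(7860/3030) / (42.2 − 21.8)
  = 0.9532 / 20.40 = 0.04673 h⁻¹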